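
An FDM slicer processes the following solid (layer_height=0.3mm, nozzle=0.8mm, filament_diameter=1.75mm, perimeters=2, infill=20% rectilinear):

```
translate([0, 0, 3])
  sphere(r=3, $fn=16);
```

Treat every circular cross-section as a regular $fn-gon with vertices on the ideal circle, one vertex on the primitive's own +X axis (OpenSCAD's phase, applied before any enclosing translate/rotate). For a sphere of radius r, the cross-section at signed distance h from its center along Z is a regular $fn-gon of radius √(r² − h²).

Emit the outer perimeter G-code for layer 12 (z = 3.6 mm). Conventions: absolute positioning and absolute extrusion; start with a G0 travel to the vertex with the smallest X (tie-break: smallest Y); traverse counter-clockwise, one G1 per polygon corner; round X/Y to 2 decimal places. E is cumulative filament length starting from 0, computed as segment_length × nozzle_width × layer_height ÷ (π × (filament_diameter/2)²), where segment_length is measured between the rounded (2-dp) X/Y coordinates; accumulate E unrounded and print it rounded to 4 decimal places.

G0 X-2.94 Y0.00 Z3.60
G1 X-2.72 Y-1.12 E0.1139
G1 X-2.08 Y-2.08 E0.2290
G1 X-1.12 Y-2.72 E0.3441
G1 X0.00 Y-2.94 E0.4580
G1 X1.12 Y-2.72 E0.5719
G1 X2.08 Y-2.08 E0.6870
G1 X2.72 Y-1.12 E0.8022
G1 X2.94 Y0.00 E0.9161
G1 X2.72 Y1.12 E1.0299
G1 X2.08 Y2.08 E1.1451
G1 X1.12 Y2.72 E1.2602
G1 X0.00 Y2.94 E1.3741
G1 X-1.12 Y2.72 E1.4880
G1 X-2.08 Y2.08 E1.6031
G1 X-2.72 Y1.12 E1.7182
G1 X-2.94 Y0.00 E1.8321

At z = 3.6 mm: the r=3 sphere contributes a regular 16-gon of circumradius √(3²−0.6²) = 2.939. The outline is a single polygon with 16 vertices. Extrusion per mm of travel: 0.8 × 0.3 / (π × 0.875²) = 0.099780. Accumulating E over each segment gives final E = 1.8321.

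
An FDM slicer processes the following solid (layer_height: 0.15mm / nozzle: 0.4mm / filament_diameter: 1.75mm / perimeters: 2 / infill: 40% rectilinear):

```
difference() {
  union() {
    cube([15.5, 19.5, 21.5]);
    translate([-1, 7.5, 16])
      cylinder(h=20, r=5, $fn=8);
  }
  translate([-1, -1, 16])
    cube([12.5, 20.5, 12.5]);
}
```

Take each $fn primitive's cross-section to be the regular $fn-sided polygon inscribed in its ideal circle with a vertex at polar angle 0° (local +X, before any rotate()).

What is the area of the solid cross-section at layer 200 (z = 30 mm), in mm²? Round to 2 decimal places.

70.71 mm²

At z = 30 mm: the cube is not intersected at this z (z outside [0, 21.5]); the r=5 cylinder at (-1, 7.5) contributes a regular 8-gon of circumradius 5 (area = (8/2)·5.000²·sin(360°/8) = 70.71 mm²); Merging all regions: only the r=5 cylinder at (-1, 7.5) is present, so the union is just that shape — area = 70.71 mm²; the cube at (-1, -1) is not intersected at this z (z outside [16, 28.5]); Subtracting the remaining from the first: none of the subtracted shapes is present at this height, so that combined region is unchanged — area = 70.71 mm². Overall, the cross-section is a single solid region. Net area = 70.71 mm².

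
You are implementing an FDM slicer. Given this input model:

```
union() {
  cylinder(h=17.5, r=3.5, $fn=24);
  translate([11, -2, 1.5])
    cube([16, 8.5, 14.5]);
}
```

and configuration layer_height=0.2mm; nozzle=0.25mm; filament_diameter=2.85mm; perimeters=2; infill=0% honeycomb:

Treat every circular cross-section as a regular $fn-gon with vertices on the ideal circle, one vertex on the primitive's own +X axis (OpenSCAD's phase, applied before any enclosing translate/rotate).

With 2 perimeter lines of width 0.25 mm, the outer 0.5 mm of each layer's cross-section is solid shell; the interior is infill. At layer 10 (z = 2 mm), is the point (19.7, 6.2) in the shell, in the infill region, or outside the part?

At z = 2 mm: the cylinder: section is a regular 24-gon, circumradius r=3.5; the 16×8.5 cube at (11, -2) contributes its full rectangle; Merging all regions: the 2 present regions are separate (no shared area or edge), so areas and boundary lengths simply add and each stays a separate island — 2 connected regions. Overall, the cross-section has 2 separate islands. The nearest boundary edge runs (11.00, 6.50)→(27.00, 6.50); distance from the point to it = 0.30 mm. (Shell/infill is judged within the island containing the point — the largest one.) The point is inside the cross-section, 0.30 mm from the nearest boundary — within the 0.5 mm shell band (2 × 0.25).

shell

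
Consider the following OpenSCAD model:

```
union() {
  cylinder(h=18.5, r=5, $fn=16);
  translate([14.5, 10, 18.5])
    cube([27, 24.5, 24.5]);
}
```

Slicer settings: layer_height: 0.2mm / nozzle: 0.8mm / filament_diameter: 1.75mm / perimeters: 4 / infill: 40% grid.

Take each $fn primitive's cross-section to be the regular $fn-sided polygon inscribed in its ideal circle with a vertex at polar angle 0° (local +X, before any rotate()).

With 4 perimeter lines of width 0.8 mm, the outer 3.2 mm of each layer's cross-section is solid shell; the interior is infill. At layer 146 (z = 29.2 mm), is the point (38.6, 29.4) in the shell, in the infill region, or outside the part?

shell

At z = 29.2 mm: the cylinder is absent (z outside [0, 18.5]); the cube at (14.5, 10) (footprint 27×24.5) is included at this height; Merging all regions: only the 27×24.5 cube at (14.5, 10) is present, so the union is just that shape — 1 connected region. Overall, the cross-section is a single solid region. The nearest boundary edge runs (41.50, 10.00)→(41.50, 34.50); distance from the point to it = 2.90 mm. The point is inside the cross-section, 2.90 mm from the nearest boundary — within the 3.2 mm shell band (4 × 0.8).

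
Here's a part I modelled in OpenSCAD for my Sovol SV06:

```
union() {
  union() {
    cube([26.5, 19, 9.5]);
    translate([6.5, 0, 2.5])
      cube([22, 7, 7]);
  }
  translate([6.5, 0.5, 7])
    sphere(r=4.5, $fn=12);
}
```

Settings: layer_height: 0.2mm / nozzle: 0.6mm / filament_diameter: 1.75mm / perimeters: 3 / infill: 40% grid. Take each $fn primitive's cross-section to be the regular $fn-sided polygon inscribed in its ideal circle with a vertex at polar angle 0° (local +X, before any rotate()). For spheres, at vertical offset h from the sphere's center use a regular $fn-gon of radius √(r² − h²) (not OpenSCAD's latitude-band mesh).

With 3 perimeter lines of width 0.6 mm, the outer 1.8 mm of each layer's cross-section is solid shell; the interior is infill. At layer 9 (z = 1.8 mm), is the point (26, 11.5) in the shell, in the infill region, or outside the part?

shell

At z = 1.8 mm: the cube (footprint 26.5×19) is included at this height; the cube at (6.5, 0) is absent (z outside [2.5, 9.5]); Taking the union: only the 26.5×19 cube is present, so the union is just that shape — 1 connected region; the sphere at (6.5, 0.5) is absent (|z−center|=5.200 > r=4.5); Merging all regions: only the result so far is present, so the union is just that shape — 1 connected region. Overall, the cross-section is a single solid region. The nearest boundary edge runs (26.50, 0.00)→(26.50, 19.00); distance from the point to it = 0.50 mm. The point is inside the cross-section, 0.50 mm from the nearest boundary — within the 1.8 mm shell band (3 × 0.6).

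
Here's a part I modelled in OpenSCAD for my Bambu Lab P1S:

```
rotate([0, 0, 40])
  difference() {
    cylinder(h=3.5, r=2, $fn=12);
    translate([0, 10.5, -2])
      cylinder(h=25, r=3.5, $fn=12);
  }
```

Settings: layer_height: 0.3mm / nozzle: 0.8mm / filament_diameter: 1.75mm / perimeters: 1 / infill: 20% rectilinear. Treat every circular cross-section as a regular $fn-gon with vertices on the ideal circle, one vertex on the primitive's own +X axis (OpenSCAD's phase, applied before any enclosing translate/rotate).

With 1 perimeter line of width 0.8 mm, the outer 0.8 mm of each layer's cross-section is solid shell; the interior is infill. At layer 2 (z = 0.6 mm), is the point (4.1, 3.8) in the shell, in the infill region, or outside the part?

At z = 0.6 mm: the cylinder: section is a regular 12-gon, circumradius r=2; the r=3.5 cylinder at (0, 10.5) gives a regular 12-gon of circumradius 3.5 (constant along its height); After the difference (first − rest): starting from the r=2 cylinder, the r=3.5 cylinder at (0, 10.5) misses the remaining region (no effect) — 1 connected region; (whole slice rotated 40° about Z — lengths, areas and connectivity unchanged). Overall, the cross-section is a single solid region. Undo the 40° rotation: the query point maps to (5.583, 0.276) in the un-rotated model frame. The nearest boundary edge runs (1.73, 1.00)→(2.00, 0.00); distance from the point to it = 3.59 mm. The point is not inside any of the regions above, so it lies outside the cross-section (3.59 mm from the nearest boundary).

outside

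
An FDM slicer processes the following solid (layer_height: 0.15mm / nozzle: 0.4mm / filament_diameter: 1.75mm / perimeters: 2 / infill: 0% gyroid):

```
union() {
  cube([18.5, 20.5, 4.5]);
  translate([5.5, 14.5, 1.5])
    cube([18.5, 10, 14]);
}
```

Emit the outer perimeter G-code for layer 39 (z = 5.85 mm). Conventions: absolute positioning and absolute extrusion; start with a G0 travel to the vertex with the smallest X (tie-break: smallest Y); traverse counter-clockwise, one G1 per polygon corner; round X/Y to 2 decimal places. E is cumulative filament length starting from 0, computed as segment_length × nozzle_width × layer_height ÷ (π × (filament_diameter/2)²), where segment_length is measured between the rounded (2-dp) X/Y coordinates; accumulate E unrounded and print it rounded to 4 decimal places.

At z = 5.85 mm: the cube is absent (z outside [0, 4.5]); the cube at (5.5, 14.5) is present — its section is the full 18.5×10 rectangle; Combining (union): only the 18.5×10 cube at (5.5, 14.5) is present, so the union is just that shape — 1 connected region. The outline is a single polygon with 4 vertices. Extrusion per mm of travel: 0.4 × 0.15 / (π × 0.875²) = 0.024945. Accumulating E over each segment gives final E = 1.4219.

G0 X5.50 Y14.50 Z5.85
G1 X24.00 Y14.50 E0.4615
G1 X24.00 Y24.50 E0.7109
G1 X5.50 Y24.50 E1.1724
G1 X5.50 Y14.50 E1.4219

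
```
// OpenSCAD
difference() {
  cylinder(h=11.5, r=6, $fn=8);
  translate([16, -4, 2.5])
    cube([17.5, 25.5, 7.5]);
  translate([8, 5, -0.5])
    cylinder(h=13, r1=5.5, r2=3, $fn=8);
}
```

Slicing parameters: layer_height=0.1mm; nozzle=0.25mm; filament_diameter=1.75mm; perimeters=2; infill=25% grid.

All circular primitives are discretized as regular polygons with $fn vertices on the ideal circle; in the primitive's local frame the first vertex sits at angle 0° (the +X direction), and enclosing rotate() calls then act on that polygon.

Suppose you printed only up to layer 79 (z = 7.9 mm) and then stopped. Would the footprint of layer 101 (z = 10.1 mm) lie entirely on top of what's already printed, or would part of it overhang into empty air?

Compare the two slices. At z = 7.9: the cylinder: section is a regular 8-gon, circumradius r=6 (area = (8/2)·6.000²·sin(360°/8) = 101.82 mm²); the 17.5×25.5 cube at (16, -4) contributes its full rectangle (area 446.25 mm²); the cone at (8, 5) (r1=5.5→r2=3) has section circumradius 3.885 here — a regular 8-gon (area = (8/2)·3.885²·sin(360°/8) = 42.68 mm²); After the difference (first − rest): starting from the r=6 cylinder (101.82 mm²), the 17.5×25.5 cube at (16, -4) misses the remaining region (no effect); the cone at (8, 5) misses the remaining region (no effect) — area = 101.82 mm². At z = 10.1: the r=6 cylinder contributes a regular 8-gon of circumradius 6 (area = (8/2)·6.000²·sin(360°/8) = 101.82 mm²); the cube at (16, -4) does not reach this height (z outside [2.5, 10]); the cone at (8, 5): at t=0.815 of its height the radius interpolates to r₁+(r₂−r₁)t = 3.462, giving a regular 8-gon of that circumradius (area = (8/2)·3.462²·sin(360°/8) = 33.89 mm²); After the difference (first − rest): starting from the r=6 cylinder (101.82 mm²), the cone at (8, 5) misses the remaining region (no effect) — area = 101.82 mm². Checking containment: the cross-section at z = 10.1 is a subset of the cross-section at z = 7.9.

entirely on top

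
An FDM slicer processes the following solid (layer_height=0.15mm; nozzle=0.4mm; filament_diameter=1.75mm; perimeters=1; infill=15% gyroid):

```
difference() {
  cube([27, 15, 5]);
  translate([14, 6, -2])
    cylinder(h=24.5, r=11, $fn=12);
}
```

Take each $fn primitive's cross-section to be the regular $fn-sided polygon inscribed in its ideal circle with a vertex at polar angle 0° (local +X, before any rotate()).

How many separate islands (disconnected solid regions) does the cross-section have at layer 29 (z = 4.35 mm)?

2

At z = 4.35 mm: the cube is present — its section is the full 27×15 rectangle; the cylinder at (14, 6): section is a regular 12-gon, circumradius r=11; Subtracting the remaining from the first: starting from the 27×15 cube, the r=11 cylinder at (14, 6) partially overlaps it — only the 289.50 mm² overlap (of its 363.00 mm²) is removed, clipping the outline — 2 connected regions. Overall, the cross-section has 2 separate islands. Island count = 2.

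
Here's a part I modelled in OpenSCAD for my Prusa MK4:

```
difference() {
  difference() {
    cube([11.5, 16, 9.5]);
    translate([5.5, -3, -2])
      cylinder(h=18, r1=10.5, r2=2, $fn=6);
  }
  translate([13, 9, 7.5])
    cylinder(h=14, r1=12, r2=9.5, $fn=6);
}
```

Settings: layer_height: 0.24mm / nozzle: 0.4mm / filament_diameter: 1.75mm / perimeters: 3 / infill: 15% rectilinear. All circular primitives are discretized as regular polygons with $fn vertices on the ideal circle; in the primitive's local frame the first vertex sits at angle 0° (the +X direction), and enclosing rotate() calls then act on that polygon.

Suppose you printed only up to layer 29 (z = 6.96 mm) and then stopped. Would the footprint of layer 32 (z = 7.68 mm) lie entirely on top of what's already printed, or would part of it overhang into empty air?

Compare the two slices. At z = 6.96: the 11.5×16 cube contributes its full rectangle (area 184.00 mm²); the cone at (5.5, -3) contributes a regular 6-gon of circumradius 6.269 (interpolated between r1=10.5 and r2=2 at t=0.498) (area = (6/2)·6.269²·sin(360°/6) = 102.10 mm²); Taking the first minus the rest: starting from the 11.5×16 cube (184.00 mm²), the cone at (5.5, -3) partially overlaps it — only the 18.63 mm² overlap (of its 102.10 mm²) is removed, clipping the outline — area = 165.37 mm²; the cone at (13, 9) is not intersected at this z (z outside [7.5, 21.5]); Subtracting the remaining from the first: none of the subtracted shapes is present at this height, so the result so far is unchanged — area = 165.37 mm². At z = 7.68: the 11.5×16 cube contributes its full rectangle (area 184.00 mm²); the cone at (5.5, -3) (r1=10.5→r2=2) has section circumradius 5.929 here — a regular 6-gon (area = (6/2)·5.929²·sin(360°/6) = 91.33 mm²); Taking the first minus the rest: starting from the 11.5×16 cube (184.00 mm²), the cone at (5.5, -3) partially overlaps it — only the 15.29 mm² overlap (of its 91.33 mm²) is removed, clipping the outline — area = 168.71 mm²; the cone at (13, 9): at t=0.013 of its height the radius interpolates to r₁+(r₂−r₁)t = 11.968, giving a regular 6-gon of that circumradius (area = (6/2)·11.968²·sin(360°/6) = 372.12 mm²); Taking the first minus the rest: starting from that combined region (168.71 mm²), the cone at (13, 9) partially overlaps it — only the 122.55 mm² overlap (of its 372.12 mm²) is removed, clipping the outline — area = 46.16 mm². Checking containment: at z = 7.68 the cross-section extends beyond the z = 6.96 cross-section by about 1.50 mm².

part overhangs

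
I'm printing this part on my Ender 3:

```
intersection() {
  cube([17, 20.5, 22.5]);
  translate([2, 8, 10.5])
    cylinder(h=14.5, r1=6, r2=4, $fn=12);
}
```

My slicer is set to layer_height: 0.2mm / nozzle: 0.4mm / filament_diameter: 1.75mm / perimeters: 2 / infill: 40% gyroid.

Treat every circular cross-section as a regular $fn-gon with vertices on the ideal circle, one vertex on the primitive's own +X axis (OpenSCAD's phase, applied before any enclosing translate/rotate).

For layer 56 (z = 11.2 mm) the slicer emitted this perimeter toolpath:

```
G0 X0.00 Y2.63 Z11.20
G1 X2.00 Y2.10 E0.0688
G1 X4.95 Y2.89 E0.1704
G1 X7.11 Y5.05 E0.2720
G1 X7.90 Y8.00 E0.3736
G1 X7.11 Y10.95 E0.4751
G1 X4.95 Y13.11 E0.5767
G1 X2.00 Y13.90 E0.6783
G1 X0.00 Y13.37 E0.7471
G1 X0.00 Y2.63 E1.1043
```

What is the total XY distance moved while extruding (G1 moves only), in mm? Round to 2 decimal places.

33.20 mm

Sum the Euclidean lengths of each G1 segment: total = 33.20 mm.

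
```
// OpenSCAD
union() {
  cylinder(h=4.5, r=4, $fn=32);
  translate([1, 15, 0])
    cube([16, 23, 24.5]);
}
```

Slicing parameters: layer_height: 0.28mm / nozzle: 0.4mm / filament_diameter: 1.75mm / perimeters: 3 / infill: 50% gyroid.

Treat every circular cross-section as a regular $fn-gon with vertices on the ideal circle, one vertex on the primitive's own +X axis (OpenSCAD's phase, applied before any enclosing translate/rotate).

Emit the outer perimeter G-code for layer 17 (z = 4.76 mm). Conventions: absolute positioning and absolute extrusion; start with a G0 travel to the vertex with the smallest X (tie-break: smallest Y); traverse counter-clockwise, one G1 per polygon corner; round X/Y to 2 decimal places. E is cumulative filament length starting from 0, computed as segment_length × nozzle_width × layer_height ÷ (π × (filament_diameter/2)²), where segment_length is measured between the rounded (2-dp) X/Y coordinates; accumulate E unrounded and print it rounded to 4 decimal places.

G0 X1.00 Y15.00 Z4.76
G1 X17.00 Y15.00 E0.7450
G1 X17.00 Y38.00 E1.8160
G1 X1.00 Y38.00 E2.5610
G1 X1.00 Y15.00 E3.6320

At z = 4.76 mm: the cylinder is not intersected at this z (z outside [0, 4.5]); the cube at (1, 15) is present — its section is the full 16×23 rectangle; Merging all regions: only the 16×23 cube at (1, 15) is present, so the union is just that shape — 1 connected region. The outline is a single polygon with 4 vertices. Extrusion per mm of travel: 0.4 × 0.28 / (π × 0.875²) = 0.046564. Accumulating E over each segment gives final E = 3.6320.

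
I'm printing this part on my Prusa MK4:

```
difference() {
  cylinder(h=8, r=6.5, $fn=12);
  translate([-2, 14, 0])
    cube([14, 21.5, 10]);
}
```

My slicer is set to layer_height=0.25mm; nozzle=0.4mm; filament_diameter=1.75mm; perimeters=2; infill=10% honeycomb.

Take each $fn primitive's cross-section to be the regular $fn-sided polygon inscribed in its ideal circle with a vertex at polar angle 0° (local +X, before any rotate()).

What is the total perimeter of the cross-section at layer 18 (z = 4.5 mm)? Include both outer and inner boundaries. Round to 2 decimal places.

40.38 mm

At z = 4.5 mm: the r=6.5 cylinder contributes a regular 12-gon of circumradius 6.5 (perimeter = 2·12·6.500·sin(180°/12) = 40.38 mm); the cube at (-2, 14) (footprint 14×21.5) is included at this height (perimeter 71.00 mm); Subtracting the remaining from the first: starting from the r=6.5 cylinder, the 14×21.5 cube at (-2, 14) misses the remaining region (no effect) — boundary = 40.38 mm. Overall, the cross-section is a single solid region. Total boundary length (outer) = 40.38 mm.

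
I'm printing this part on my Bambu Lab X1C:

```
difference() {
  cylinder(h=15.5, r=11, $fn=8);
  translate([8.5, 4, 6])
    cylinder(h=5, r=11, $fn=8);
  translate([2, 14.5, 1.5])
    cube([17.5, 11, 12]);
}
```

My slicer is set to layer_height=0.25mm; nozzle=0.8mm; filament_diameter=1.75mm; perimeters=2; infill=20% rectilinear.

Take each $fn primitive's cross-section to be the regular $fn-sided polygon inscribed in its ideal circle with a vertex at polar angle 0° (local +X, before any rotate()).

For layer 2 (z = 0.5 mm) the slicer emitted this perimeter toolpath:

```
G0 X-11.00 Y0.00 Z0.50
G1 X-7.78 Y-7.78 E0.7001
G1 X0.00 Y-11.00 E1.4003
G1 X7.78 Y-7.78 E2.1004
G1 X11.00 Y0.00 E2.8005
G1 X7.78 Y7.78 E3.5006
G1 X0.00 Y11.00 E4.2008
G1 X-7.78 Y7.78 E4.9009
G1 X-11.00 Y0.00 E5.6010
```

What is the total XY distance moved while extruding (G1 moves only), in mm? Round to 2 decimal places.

Sum the Euclidean lengths of each G1 segment: total = 67.36 mm.

67.36 mm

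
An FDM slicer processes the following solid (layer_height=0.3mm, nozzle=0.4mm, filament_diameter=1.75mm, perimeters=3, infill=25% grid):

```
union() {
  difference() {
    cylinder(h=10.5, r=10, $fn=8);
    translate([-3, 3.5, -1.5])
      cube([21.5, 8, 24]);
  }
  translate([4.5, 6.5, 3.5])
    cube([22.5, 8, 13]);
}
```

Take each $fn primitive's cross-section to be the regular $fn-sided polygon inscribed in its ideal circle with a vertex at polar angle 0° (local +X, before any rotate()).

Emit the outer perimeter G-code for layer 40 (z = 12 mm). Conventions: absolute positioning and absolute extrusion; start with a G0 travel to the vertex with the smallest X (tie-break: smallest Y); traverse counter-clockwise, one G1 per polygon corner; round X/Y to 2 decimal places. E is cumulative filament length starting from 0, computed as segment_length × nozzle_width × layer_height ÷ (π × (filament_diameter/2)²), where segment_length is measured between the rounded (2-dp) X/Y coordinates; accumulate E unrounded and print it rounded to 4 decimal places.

G0 X4.50 Y6.50 Z12.00
G1 X27.00 Y6.50 E1.1225
G1 X27.00 Y14.50 E1.5217
G1 X4.50 Y14.50 E2.6442
G1 X4.50 Y6.50 E3.0433

At z = 12 mm: the cylinder is not intersected at this z (z outside [0, 10.5]); the 21.5×8 cube at (-3, 3.5) contributes its full rectangle; Taking the first minus the rest: the first operand is absent here, so nothing remains; the 22.5×8 cube at (4.5, 6.5) contributes its full rectangle; Merging all regions: only the 22.5×8 cube at (4.5, 6.5) is present, so the union is just that shape — 1 connected region. The outline is a single polygon with 4 vertices. Extrusion per mm of travel: 0.4 × 0.3 / (π × 0.875²) = 0.049890. Accumulating E over each segment gives final E = 3.0433.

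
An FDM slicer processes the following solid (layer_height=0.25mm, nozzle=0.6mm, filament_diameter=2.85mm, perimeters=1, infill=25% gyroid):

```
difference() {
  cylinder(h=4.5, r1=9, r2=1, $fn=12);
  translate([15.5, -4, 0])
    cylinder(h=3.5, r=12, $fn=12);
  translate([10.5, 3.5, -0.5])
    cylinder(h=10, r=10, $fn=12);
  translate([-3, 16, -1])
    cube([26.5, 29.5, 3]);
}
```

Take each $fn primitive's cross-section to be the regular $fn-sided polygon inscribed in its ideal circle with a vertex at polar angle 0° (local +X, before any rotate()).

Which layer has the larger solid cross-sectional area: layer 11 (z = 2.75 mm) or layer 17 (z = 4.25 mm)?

layer 11 (z = 2.75 mm)

Layer 11 (z = 2.75): the cone: at t=0.611 of its height the radius interpolates to r₁+(r₂−r₁)t = 4.111, giving a regular 12-gon of that circumradius (area = (12/2)·4.111²·sin(360°/12) = 50.70 mm²); the cylinder at (15.5, -4): section is a regular 12-gon, circumradius r=12 (area = (12/2)·12.000²·sin(360°/12) = 432.00 mm²); the cylinder at (10.5, 3.5): section is a regular 12-gon, circumradius r=10 (area = (12/2)·10.000²·sin(360°/12) = 300.00 mm²); the cube at (-3, 16) is not intersected at this z (z outside [-1, 2]); Subtracting the remaining from the first: starting from the cone (50.70 mm²), the r=12 cylinder at (15.5, -4) misses the remaining region (no effect); the r=10 cylinder at (10.5, 3.5) partially overlaps it — only the 13.57 mm² overlap (of its 300.00 mm²) is removed, clipping the outline — area = 37.13 mm². So its area = 37.13 mm². Layer 17 (z = 4.25): the cone contributes a regular 12-gon of circumradius 1.444 (interpolated between r1=9 and r2=1 at t=0.944) (area = (12/2)·1.444²·sin(360°/12) = 6.26 mm²); the cylinder at (15.5, -4) is absent (z outside [0, 3.5]); the cylinder at (10.5, 3.5): section is a regular 12-gon, circumradius r=10 (area = (12/2)·10.000²·sin(360°/12) = 300.00 mm²); the cube at (-3, 16) is not intersected at this z (z outside [-1, 2]); Subtracting the remaining from the first: starting from the cone (6.26 mm²), the r=10 cylinder at (10.5, 3.5) partially overlaps it — only the 0.00 mm² overlap (of its 300.00 mm²) is removed, clipping the outline — area = 6.25 mm². So its area = 6.25 mm². Layer 11 is larger (37.13 vs 6.25 mm²).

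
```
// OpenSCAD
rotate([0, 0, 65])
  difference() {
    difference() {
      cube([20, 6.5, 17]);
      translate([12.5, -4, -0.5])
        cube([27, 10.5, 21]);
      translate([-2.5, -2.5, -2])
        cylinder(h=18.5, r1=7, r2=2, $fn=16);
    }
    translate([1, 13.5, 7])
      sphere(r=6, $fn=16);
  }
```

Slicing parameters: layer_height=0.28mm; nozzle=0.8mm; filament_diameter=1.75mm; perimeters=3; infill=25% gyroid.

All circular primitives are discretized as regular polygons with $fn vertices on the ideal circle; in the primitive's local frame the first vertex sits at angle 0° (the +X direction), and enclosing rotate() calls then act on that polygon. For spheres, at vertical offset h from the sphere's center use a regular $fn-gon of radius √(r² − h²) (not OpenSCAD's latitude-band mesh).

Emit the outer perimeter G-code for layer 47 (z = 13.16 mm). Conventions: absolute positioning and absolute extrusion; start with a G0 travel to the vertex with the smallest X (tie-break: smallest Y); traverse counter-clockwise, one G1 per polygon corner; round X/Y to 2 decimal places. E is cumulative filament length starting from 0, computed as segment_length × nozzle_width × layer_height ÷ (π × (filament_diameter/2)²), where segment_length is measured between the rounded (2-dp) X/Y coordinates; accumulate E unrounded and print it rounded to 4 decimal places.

At z = 13.16 mm: the cube (footprint 20×6.5) is included at this height; the 27×10.5 cube at (12.5, -4) contributes its full rectangle; the cone at (-2.5, -2.5): at t=0.819 of its height the radius interpolates to r₁+(r₂−r₁)t = 2.903, giving a regular 16-gon of that circumradius; Subtracting the remaining from the first: starting from the 20×6.5 cube, the 27×10.5 cube at (12.5, -4) partially overlaps it — only the 48.75 mm² overlap (of its 283.50 mm²) is removed, clipping the outline; the cone at (-2.5, -2.5) misses the remaining region (no effect) — 1 connected region; the sphere at (1, 13.5) is not intersected at this z (|z−center|=6.160 > r=6); Taking the first minus the rest: none of the subtracted shapes is present at this height, so the result so far is unchanged — 1 connected region; (whole slice rotated 65° about Z — lengths, areas and connectivity unchanged). The outline is a single polygon with 4 vertices. Extrusion per mm of travel: 0.8 × 0.28 / (π × 0.875²) = 0.093128. Accumulating E over each segment gives final E = 3.5389.

G0 X-5.89 Y2.75 Z13.16
G1 X0.00 Y0.00 E0.6054
G1 X5.28 Y11.33 E1.7695
G1 X-0.61 Y14.08 E2.3748
G1 X-5.89 Y2.75 E3.5389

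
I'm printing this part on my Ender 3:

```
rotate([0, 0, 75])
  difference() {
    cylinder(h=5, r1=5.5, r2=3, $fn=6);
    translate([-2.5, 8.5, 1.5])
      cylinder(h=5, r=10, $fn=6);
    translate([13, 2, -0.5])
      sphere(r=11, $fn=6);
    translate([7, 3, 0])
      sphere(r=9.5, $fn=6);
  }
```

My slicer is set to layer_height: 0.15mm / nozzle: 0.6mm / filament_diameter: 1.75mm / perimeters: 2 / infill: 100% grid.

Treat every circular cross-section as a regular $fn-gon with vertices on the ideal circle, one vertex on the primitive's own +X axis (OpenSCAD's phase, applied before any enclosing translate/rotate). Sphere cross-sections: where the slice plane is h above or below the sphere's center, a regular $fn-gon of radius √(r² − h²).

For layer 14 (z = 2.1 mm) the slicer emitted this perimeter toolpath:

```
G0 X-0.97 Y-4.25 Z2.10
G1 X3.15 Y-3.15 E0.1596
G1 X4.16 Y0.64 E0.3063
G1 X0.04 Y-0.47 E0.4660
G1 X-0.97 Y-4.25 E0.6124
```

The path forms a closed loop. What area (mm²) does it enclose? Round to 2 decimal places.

Apply the shoelace formula to the sequence of (X, Y) vertices; enclosed area = 14.48 mm².

14.48 mm²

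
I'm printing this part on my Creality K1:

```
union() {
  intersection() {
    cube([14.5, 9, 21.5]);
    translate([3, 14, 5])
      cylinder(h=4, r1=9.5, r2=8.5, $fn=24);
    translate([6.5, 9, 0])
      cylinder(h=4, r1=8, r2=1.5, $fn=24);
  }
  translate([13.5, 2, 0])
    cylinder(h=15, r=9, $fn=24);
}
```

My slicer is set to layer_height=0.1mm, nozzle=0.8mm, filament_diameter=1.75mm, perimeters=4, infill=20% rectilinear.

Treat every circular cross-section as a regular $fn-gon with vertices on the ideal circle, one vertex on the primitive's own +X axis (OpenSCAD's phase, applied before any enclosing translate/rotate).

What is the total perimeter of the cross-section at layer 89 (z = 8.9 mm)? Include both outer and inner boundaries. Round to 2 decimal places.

56.39 mm

At z = 8.9 mm: the cube is present — its section is the full 14.5×9 rectangle (perimeter 47.00 mm); the cone at (3, 14): at t=0.975 of its height the radius interpolates to r₁+(r₂−r₁)t = 8.525, giving a regular 24-gon of that circumradius (perimeter = 2·24·8.525·sin(180°/24) = 53.41 mm); the cone at (6.5, 9) is absent (z outside [0, 4]); Taking the intersection: at least one operand is absent at this height, so nothing remains; the cylinder at (13.5, 2): section is a regular 24-gon, circumradius r=9 (perimeter = 2·24·9.000·sin(180°/24) = 56.39 mm); Taking the union: only the r=9 cylinder at (13.5, 2) is present, so the union is just that shape — boundary = 56.39 mm. Overall, the cross-section is a single solid region. Total boundary length (outer) = 56.39 mm.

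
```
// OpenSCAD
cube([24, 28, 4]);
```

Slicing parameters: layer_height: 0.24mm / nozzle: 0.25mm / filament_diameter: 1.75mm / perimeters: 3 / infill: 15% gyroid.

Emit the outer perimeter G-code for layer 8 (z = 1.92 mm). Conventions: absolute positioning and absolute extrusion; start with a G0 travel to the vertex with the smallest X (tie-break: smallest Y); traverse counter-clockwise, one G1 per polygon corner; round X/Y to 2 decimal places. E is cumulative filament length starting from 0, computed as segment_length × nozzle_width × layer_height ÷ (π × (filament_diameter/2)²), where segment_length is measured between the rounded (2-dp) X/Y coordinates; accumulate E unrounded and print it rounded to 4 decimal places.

G0 X0.00 Y0.00 Z1.92
G1 X24.00 Y0.00 E0.5987
G1 X24.00 Y28.00 E1.2971
G1 X0.00 Y28.00 E1.8958
G1 X0.00 Y0.00 E2.5943

At z = 1.92 mm: the cube (footprint 24×28) is included at this height. The outline is a single polygon with 4 vertices. Extrusion per mm of travel: 0.25 × 0.24 / (π × 0.875²) = 0.024945. Accumulating E over each segment gives final E = 2.5943.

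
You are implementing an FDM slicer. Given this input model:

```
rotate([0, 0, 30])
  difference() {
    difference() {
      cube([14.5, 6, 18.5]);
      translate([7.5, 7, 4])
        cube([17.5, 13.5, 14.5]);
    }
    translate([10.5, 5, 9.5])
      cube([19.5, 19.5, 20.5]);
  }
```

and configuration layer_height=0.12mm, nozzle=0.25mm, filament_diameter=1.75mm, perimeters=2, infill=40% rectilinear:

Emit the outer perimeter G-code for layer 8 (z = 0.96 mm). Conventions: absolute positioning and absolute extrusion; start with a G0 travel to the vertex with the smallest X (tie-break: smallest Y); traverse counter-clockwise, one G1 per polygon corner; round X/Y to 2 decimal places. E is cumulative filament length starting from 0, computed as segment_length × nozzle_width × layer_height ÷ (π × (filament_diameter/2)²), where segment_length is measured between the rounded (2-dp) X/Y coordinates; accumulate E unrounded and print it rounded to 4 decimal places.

G0 X-3.00 Y5.20 Z0.96
G1 X0.00 Y0.00 E0.0749
G1 X12.56 Y7.25 E0.2558
G1 X9.56 Y12.45 E0.3306
G1 X-3.00 Y5.20 E0.5115

At z = 0.96 mm: the cube is present — its section is the full 14.5×6 rectangle; the cube at (7.5, 7) is absent (z outside [4, 18.5]); Taking the first minus the rest: none of the subtracted shapes is present at this height, so the 14.5×6 cube is unchanged — 1 connected region; the cube at (10.5, 5) does not reach this height (z outside [9.5, 30]); Taking the first minus the rest: none of the subtracted shapes is present at this height, so that combined region is unchanged — 1 connected region; (rotated 30° about Z; rotation is an isometry so areas/perimeters/island counts are preserved). The outline is a single polygon with 4 vertices. Extrusion per mm of travel: 0.25 × 0.12 / (π × 0.875²) = 0.012473. Accumulating E over each segment gives final E = 0.5115.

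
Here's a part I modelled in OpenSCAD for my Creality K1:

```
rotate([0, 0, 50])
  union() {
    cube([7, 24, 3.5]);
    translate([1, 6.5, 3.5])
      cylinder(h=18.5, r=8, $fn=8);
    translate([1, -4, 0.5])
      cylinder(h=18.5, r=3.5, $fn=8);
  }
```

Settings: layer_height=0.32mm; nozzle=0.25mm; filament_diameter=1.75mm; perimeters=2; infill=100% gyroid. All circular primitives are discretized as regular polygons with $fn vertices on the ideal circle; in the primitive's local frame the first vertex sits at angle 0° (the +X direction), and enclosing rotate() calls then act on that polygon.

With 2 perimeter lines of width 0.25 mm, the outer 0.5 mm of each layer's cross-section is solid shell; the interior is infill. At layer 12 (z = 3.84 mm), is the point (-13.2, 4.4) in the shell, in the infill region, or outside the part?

At z = 3.84 mm: the cube is absent (z outside [0, 3.5]); the r=8 cylinder at (1, 6.5) gives a regular 8-gon of circumradius 8 (constant along its height); the r=3.5 cylinder at (1, -4) contributes a regular 8-gon of circumradius 3.5; Merging all regions: the regions partially overlap (shared area 1.21 mm²), so overlapping operands fuse into one piece — 1 connected region; (whole slice rotated 50° about Z — lengths, areas and connectivity unchanged). Overall, the cross-section is a single solid region. Undo the 50° rotation: the query point maps to (-5.114, 12.940) in the un-rotated model frame. The nearest boundary edge runs (-7.00, 6.50)→(-4.66, 12.16); distance from the point to it = 0.91 mm. The point is not inside any of the regions above, so it lies outside the cross-section (0.91 mm from the nearest boundary).

outside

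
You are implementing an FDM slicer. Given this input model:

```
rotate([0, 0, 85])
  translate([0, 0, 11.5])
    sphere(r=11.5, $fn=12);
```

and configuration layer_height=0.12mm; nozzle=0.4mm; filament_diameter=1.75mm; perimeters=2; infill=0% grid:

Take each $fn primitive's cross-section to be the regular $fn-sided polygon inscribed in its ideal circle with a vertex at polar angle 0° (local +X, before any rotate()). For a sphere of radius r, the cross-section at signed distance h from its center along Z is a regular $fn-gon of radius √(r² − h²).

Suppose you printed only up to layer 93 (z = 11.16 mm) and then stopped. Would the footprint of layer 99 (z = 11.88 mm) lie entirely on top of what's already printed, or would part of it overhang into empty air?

entirely on top

Compare the two slices. At z = 11.16: the r=11.5 sphere slices to a regular 12-gon of circumradius 11.495 (√(r²−h²) with h=0.34 from center) (area = (12/2)·11.495²·sin(360°/12) = 396.40 mm²); (rotated 85° about Z; rotation is an isometry so areas/perimeters/island counts are preserved). At z = 11.88: the sphere: section is a regular 12-gon, circumradius = √(r²−h²) = √(11.5²−0.38²) = 11.494 (area = (12/2)·11.494²·sin(360°/12) = 396.32 mm²); (rotated 85° about Z; rotation is an isometry so areas/perimeters/island counts are preserved). Checking containment: the cross-section at z = 11.88 is a subset of the cross-section at z = 11.16.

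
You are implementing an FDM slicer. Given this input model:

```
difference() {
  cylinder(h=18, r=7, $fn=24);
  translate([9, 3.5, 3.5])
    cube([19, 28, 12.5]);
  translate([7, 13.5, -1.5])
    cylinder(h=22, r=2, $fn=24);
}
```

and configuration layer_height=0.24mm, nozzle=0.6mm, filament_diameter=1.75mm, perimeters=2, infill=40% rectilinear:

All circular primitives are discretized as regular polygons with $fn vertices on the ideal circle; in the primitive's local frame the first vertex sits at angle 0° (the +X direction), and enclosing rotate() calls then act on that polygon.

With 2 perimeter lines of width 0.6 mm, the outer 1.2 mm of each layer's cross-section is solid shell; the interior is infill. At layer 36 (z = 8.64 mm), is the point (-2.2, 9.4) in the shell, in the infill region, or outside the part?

At z = 8.64 mm: the cylinder: section is a regular 24-gon, circumradius r=7; the cube at (9, 3.5) (footprint 19×28) is included at this height; the cylinder at (7, 13.5): section is a regular 24-gon, circumradius r=2; After the difference (first − rest): starting from the r=7 cylinder, the 19×28 cube at (9, 3.5) misses the remaining region (no effect); the r=2 cylinder at (7, 13.5) misses the remaining region (no effect) — 1 connected region. Overall, the cross-section is a single solid region. The nearest boundary edge runs (-3.50, 6.06)→(-1.81, 6.76); distance from the point to it = 2.67 mm. The point is not inside any of the regions above, so it lies outside the cross-section (2.67 mm from the nearest boundary).

outside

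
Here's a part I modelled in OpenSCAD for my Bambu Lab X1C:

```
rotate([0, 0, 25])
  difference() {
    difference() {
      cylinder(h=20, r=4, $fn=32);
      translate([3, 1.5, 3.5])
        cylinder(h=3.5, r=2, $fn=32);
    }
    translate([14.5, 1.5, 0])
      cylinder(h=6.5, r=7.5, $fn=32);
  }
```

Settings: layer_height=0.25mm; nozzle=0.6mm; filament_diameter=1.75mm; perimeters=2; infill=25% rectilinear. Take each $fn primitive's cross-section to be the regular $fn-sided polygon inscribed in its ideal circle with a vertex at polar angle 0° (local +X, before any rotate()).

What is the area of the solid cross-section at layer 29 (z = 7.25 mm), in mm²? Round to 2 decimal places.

At z = 7.25 mm: the cylinder: section is a regular 32-gon, circumradius r=4 (area = (32/2)·4.000²·sin(360°/32) = 49.94 mm²); the cylinder at (3, 1.5) does not reach this height (z outside [3.5, 7]); Taking the first minus the rest: none of the subtracted shapes is present at this height, so the r=4 cylinder is unchanged — area = 49.94 mm²; the cylinder at (14.5, 1.5) is absent (z outside [0, 6.5]); Taking the first minus the rest: none of the subtracted shapes is present at this height, so that combined region is unchanged — area = 49.94 mm²; (rotated 25° about Z; rotation is an isometry so areas/perimeters/island counts are preserved). Overall, the cross-section is a single solid region. Net area = 49.94 mm².

49.94 mm²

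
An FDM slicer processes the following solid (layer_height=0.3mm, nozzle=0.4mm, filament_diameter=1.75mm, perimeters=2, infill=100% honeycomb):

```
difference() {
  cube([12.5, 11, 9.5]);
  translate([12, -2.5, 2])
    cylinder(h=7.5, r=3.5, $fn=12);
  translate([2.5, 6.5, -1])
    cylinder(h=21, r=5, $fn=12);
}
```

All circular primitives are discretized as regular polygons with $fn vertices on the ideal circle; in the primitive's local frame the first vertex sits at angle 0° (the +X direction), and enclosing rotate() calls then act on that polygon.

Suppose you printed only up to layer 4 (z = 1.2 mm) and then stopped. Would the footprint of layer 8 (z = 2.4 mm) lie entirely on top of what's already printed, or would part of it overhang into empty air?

entirely on top

Compare the two slices. At z = 1.2: the cube is present — its section is the full 12.5×11 rectangle (area 137.50 mm²); the cylinder at (12, -2.5) is not intersected at this z (z outside [2, 9.5]); the r=5 cylinder at (2.5, 6.5) contributes a regular 12-gon of circumradius 5 (area = (12/2)·5.000²·sin(360°/12) = 75.00 mm²); Subtracting the remaining from the first: starting from the 12.5×11 cube (137.50 mm²), the r=5 cylinder at (2.5, 6.5) partially overlaps it — only the 59.89 mm² overlap (of its 75.00 mm²) is removed, clipping the outline — area = 77.61 mm². At z = 2.4: the 12.5×11 cube contributes its full rectangle (area 137.50 mm²); the r=3.5 cylinder at (12, -2.5) gives a regular 12-gon of circumradius 3.5 (constant along its height) (area = (12/2)·3.500²·sin(360°/12) = 36.75 mm²); the r=5 cylinder at (2.5, 6.5) gives a regular 12-gon of circumradius 5 (constant along its height) (area = (12/2)·5.000²·sin(360°/12) = 75.00 mm²); After the difference (first − rest): starting from the 12.5×11 cube (137.50 mm²), the r=3.5 cylinder at (12, -2.5) partially overlaps it — only the 1.95 mm² overlap (of its 36.75 mm²) is removed, clipping the outline; the r=5 cylinder at (2.5, 6.5) partially overlaps it — only the 59.89 mm² overlap (of its 75.00 mm²) is removed, clipping the outline — area = 75.66 mm². Checking containment: the cross-section at z = 2.4 is a subset of the cross-section at z = 1.2.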